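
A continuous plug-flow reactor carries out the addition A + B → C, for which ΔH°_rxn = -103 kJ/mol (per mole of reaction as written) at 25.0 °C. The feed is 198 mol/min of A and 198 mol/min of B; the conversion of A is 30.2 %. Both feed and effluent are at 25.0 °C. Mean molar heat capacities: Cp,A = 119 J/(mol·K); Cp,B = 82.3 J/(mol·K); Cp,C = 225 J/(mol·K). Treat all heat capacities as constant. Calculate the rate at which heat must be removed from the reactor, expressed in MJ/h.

Q_out = 370 MJ/h

Extent of reaction ξ = 0.302 × 198 = 59.796 mol/min
Reaction term: ξ·ΔH°_rxn = 59.796 × -103 = -6159 kJ/min
Q = ΔH = -6159 kJ/min = -102.65 kW
Heat removed = 369.54 MJ/h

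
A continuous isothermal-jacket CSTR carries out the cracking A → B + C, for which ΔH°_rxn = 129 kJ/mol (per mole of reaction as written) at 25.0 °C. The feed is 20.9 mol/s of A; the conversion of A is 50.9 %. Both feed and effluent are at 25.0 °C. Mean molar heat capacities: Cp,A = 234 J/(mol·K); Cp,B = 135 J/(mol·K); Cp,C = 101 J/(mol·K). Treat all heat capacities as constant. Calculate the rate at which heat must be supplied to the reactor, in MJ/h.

Extent of reaction ξ = 0.509 × 20.9 = 10.638 mol/s
Reaction term: ξ·ΔH°_rxn = 10.638 × 129 = 1372.3 kJ/s
Q = ΔH = 1372.3 kJ/s = 1372.3 kW
Heat supplied = 4940.3 MJ/h

Q_in = 4940 MJ/h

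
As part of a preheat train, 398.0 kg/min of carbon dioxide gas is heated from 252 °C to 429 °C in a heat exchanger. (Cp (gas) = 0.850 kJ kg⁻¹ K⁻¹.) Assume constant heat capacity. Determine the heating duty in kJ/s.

Q = ṁ·Cp·ΔT = 398.0 × 0.850 × (429 − 252) = 59879 kJ/min
Converting: 59879 / 60 s = 997.99 kW

Q = 998 kJ/s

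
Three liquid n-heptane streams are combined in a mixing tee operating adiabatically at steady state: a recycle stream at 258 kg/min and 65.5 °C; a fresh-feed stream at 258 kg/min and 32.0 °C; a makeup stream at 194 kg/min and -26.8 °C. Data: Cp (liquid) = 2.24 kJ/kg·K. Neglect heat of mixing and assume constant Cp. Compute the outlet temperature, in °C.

T_out = 28.1 °C

Adiabatic, steady state ⇒ Σ ṁᵢCp,ᵢ(T_out − Tᵢ) = 0
Σ ṁᵢCp,ᵢTᵢ = 258×2.24×65.5 + 258×2.24×32.0 + 194×2.24×-26.8 = 44701
Σ ṁᵢCp,ᵢ = 258×2.24 + 258×2.24 + 194×2.24 = 1590.4
T_out = 44701 / 1590.4 = 28.107 °C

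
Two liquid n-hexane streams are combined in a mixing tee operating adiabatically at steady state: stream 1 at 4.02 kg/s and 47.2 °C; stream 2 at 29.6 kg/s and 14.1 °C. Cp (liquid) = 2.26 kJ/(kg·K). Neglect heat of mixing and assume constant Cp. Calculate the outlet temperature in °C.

T_out = 18.1 °C

No heat crosses the boundary, so H_out = H_in.
T_out = Σ ṁᵢCp,ᵢTᵢ / Σ ṁᵢCp,ᵢ
      = 1372.1 / 75.981 = 18.058 °C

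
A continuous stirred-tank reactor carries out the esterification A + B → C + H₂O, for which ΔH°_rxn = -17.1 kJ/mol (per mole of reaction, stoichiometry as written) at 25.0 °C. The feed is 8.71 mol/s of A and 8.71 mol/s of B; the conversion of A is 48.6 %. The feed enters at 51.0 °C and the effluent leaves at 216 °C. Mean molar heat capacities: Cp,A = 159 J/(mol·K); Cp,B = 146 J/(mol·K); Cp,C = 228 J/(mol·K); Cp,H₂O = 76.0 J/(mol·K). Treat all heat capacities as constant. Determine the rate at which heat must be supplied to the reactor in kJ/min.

Extent of reaction ξ = 0.486 × 8.71 = 4.2331 mol/s
Reaction term: ξ·ΔH°_rxn = 4.2331 × -17.1 = -72.385 kJ/s
Sensible, feed 51.0→25 °C: -69.07 kJ/s
Outlet flows (mol/s): A 4.4769, B 4.4769, C 4.2331, H₂O 4.2331
Sensible, products 25→216 °C: 506.59 kJ/s
Q = ΔH = 365.14 kJ/s = 365.14 kW
Heat supplied = 21908 kJ/min

Q_in = 21900 kJ/min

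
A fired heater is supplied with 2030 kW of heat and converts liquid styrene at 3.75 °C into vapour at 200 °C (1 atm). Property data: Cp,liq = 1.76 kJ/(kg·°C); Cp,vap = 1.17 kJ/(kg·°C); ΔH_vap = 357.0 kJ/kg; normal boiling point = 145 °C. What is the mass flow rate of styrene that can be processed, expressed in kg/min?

ṁ = 182 kg/min

Δh = 1.76×(145−3.75) + 357.0 + 1.17×(200−145) = 669.95 kJ/kg
Q = 2030 kW = 2030 kJ/s = 121800 kJ/min
ṁ = Q/Δh = 121800 / 669.95 = 181.8 kg/min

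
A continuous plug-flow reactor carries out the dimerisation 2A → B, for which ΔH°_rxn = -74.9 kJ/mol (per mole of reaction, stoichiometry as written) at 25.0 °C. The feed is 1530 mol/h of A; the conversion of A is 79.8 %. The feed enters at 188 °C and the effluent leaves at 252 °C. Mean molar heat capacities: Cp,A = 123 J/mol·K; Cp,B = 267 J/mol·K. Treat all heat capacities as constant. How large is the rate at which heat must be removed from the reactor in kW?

Extent of reaction ξ = 0.798 × 1530 / 2 = 610.47 mol/h
Reaction term: ξ·ΔH°_rxn = 610.47 × -74.9 = -45724 kJ/h
Sensible, feed 188→25 °C: -30675 kJ/h
Outlet flows (mol/h): A 309.06, B 610.47
Sensible, products 25→252 °C: 45629 kJ/h
Q = ΔH = -30770 kJ/h = -8.5472 kW
Heat removed = 8.5472 kW

Q_out = 8.55 kW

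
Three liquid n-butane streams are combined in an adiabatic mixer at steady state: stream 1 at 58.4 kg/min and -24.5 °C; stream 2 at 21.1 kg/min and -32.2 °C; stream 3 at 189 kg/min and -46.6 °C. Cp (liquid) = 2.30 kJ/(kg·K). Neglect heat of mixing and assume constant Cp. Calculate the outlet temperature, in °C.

Adiabatic, steady state ⇒ Σ ṁᵢCp,ᵢ(T_out − Tᵢ) = 0
Σ ṁᵢCp,ᵢTᵢ = 58.4×2.30×-24.5 + 21.1×2.30×-32.2 + 189×2.30×-46.6 = -25111
Σ ṁᵢCp,ᵢ = 58.4×2.30 + 21.1×2.30 + 189×2.30 = 617.55
T_out = -25111 / 617.55 = -40.662 °C

T_out = -40.7 °C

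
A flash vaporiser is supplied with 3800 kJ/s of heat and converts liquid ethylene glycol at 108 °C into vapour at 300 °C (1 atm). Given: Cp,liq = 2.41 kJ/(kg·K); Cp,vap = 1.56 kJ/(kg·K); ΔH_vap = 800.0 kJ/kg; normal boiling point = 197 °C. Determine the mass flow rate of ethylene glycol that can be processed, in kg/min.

Δh = 2.41×(197−108) + 800.0 + 1.56×(300−197) = 1175.2 kJ/kg
Q = 3800 kJ/s = 3800 kJ/s = 228000 kJ/min
ṁ = Q/Δh = 228000 / 1175.2 = 194.01 kg/min

ṁ = 194 kg/min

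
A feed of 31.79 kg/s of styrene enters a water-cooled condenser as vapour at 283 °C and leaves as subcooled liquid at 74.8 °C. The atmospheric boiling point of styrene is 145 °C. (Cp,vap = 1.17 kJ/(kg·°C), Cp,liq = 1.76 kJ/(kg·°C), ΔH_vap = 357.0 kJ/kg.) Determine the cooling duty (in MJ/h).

vapour 283→145 °C: -161.46 kJ/kg
condensation at 145 °C: -357 kJ/kg
liquid 145→74.8 °C: -123.55 kJ/kg
Δh = -161.46 + -357 + -123.55 = -642.01 kJ/kg
Q = ṁ·Δh = 31.79 kg/s × -642.01 kJ/kg = -20410 kJ/s
|Q| = 20410 kW = 73474 MJ/h

Q_c = 73500 MJ/h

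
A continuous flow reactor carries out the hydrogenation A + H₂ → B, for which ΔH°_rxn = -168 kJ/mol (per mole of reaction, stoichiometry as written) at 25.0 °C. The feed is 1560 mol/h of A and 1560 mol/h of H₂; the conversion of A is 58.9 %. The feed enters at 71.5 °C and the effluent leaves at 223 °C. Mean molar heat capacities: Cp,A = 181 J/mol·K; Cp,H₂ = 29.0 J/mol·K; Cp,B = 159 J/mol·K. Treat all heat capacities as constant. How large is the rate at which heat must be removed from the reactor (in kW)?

Extent of reaction ξ = 0.589 × 1560 = 918.84 mol/h
Reaction term: ξ·ΔH°_rxn = 918.84 × -168 = -154370 kJ/h
Sensible, feed 71.5→25 °C: -15233 kJ/h
Outlet flows (mol/h): A 641.16, H₂ 641.16, B 918.84
Sensible, products 25→223 °C: 55586 kJ/h
Q = ΔH = -114010 kJ/h = -31.67 kW
Heat removed = 31.67 kW

Q_out = 31.7 kW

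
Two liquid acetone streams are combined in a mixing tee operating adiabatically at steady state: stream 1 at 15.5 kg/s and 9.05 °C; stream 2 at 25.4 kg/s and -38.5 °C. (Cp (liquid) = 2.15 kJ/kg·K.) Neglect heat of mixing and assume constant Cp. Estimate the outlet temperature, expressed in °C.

Adiabatic, steady state ⇒ Σ ṁᵢCp,ᵢ(T_out − Tᵢ) = 0
Σ ṁᵢCp,ᵢTᵢ = 15.5×2.15×9.05 + 25.4×2.15×-38.5 = -1800.9
Σ ṁᵢCp,ᵢ = 15.5×2.15 + 25.4×2.15 = 87.935
T_out = -1800.9 / 87.935 = -20.48 °C

T_out = -20.5 °C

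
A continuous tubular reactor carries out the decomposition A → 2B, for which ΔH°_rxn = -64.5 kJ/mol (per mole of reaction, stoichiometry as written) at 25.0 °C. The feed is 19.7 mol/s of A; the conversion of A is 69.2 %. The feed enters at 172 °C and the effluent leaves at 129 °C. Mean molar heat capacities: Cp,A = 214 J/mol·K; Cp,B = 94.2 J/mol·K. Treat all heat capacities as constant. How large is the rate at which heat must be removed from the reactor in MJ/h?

Extent of reaction ξ = 0.692 × 19.7 = 13.632 mol/s
Reaction term: ξ·ΔH°_rxn = 13.632 × -64.5 = -879.29 kJ/s
Sensible, feed 172→25 °C: -619.72 kJ/s
Outlet flows (mol/s): A 6.0676, B 27.265
Sensible, products 25→129 °C: 402.15 kJ/s
Q = ΔH = -1096.9 kJ/s = -1096.9 kW
Heat removed = 3948.7 MJ/h

Q_out = 3950 MJ/h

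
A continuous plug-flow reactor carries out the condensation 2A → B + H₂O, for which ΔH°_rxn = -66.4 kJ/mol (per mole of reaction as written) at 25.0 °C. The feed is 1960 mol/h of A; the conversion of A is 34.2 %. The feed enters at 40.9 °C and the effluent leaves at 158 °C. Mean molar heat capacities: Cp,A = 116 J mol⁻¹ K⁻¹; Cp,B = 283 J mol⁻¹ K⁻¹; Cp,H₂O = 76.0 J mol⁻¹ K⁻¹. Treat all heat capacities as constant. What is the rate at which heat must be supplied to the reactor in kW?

Q_in = 2.79 kW

Extent of reaction ξ = 0.342 × 1960 / 2 = 335.16 mol/h
Reaction term: ξ·ΔH°_rxn = 335.16 × -66.4 = -22255 kJ/h
Sensible, feed 40.9→25 °C: -3615 kJ/h
Outlet flows (mol/h): A 1289.7, B 335.16, H₂O 335.16
Sensible, products 25→158 °C: 35900 kJ/h
Q = ΔH = 10030 kJ/h = 2.7862 kW
Heat supplied = 2.7862 kW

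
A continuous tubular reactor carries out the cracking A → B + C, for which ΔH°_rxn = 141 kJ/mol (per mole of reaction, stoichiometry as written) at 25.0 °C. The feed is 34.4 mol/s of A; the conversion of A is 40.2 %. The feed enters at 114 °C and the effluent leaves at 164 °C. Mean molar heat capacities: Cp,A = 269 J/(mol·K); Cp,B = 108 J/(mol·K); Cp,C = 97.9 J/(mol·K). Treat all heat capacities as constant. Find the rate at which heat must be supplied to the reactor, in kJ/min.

Q_in = 137000 kJ/min

Extent of reaction ξ = 0.402 × 34.4 = 13.829 mol/s
Reaction term: ξ·ΔH°_rxn = 13.829 × 141 = 1949.9 kJ/s
Sensible, feed 114→25 °C: -823.57 kJ/s
Outlet flows (mol/s): A 20.571, B 13.829, C 13.829
Sensible, products 25→164 °C: 1165 kJ/s
Q = ΔH = 2291.2 kJ/s = 2291.2 kW
Heat supplied = 137470 kJ/min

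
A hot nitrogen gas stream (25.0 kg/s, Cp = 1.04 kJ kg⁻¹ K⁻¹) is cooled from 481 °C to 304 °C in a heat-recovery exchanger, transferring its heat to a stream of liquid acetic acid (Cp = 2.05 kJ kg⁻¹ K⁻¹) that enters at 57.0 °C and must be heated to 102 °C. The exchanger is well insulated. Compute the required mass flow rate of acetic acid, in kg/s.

ṁ_c = 49.9 kg/s

Heat released by hot stream: Q = 25.0 × 1.04 × (481 − 304) = 4602 kJ/s
Energy balance on cold side (adiabatic exchanger): Q = ṁ_c·Cp_c·(T_c,out − T_c,in)
ṁ_c = 4602 / [2.05 × (102 − 57.0)] = 49.886 kg/s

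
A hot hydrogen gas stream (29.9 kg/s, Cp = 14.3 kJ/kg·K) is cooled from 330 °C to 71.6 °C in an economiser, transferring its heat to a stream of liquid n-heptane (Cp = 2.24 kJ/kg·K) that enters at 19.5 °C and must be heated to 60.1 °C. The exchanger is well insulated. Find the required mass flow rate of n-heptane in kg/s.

Heat released by hot stream: Q = 29.9 × 14.3 × (330 − 71.6) = 110480 kJ/s
Energy balance on cold side (adiabatic exchanger): Q = ṁ_c·Cp_c·(T_c,out − T_c,in)
ṁ_c = 110480 / [2.24 × (60.1 − 19.5)] = 1214.9 kg/s

ṁ_c = 1210 kg/s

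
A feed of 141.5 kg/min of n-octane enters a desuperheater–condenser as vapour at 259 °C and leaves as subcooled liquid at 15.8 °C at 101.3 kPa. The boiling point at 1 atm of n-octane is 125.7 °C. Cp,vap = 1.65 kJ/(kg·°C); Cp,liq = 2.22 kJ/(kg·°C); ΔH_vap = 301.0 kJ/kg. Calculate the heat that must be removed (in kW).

vapour 259→125.7 °C: -219.94 kJ/kg
condensation at 125.7 °C: -301 kJ/kg
liquid 125.7→15.8 °C: -243.98 kJ/kg
Δh = -219.94 + -301 + -243.98 = -764.92 kJ/kg
Q = ṁ·Δh = 141.5 kg/min × -764.92 kJ/kg = -108240 kJ/min
|Q| = 1803.9 kW

Q_c = 1800 kW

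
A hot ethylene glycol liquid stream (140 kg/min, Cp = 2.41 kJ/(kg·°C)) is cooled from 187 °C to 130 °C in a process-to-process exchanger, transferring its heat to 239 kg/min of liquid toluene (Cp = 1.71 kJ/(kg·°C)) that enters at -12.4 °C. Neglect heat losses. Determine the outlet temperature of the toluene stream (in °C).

T_c,out = 34.7 °C

Heat released by hot stream: Q = 140 × 2.41 × (187 − 130) = 19232 kJ/min
Energy balance on cold side (adiabatic exchanger): Q = ṁ_c·Cp_c·(T_c,out − T_c,in)
T_c,out = -12.4 + 19232/(239 × 1.71) = 34.657 °C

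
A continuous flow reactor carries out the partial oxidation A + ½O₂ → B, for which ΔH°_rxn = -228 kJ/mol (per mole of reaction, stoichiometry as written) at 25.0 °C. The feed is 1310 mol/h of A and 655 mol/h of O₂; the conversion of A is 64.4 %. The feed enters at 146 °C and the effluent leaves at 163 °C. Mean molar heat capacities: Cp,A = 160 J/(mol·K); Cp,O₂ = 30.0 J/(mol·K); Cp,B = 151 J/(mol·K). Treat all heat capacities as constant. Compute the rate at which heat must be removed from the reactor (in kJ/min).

Extent of reaction ξ = 0.644 × 1310 = 843.64 mol/h
Reaction term: ξ·ΔH°_rxn = 843.64 × -228 = -192350 kJ/h
Sensible, feed 146→25 °C: -27739 kJ/h
Outlet flows (mol/h): A 466.36, O₂ 233.18, B 843.64
Sensible, products 25→163 °C: 28842 kJ/h
Q = ΔH = -191250 kJ/h = -53.124 kW
Heat removed = 3187.4 kJ/min

Q_out = 3190 kJ/min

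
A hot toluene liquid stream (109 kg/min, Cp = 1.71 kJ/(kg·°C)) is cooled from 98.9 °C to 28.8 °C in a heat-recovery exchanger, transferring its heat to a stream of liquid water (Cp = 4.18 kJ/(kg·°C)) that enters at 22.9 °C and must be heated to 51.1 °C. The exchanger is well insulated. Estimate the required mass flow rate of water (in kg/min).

ṁ_c = 111 kg/min

Heat released by hot stream: Q = 109 × 1.71 × (98.9 − 28.8) = 13066 kJ/min
Energy balance on cold side (adiabatic exchanger): Q = ṁ_c·Cp_c·(T_c,out − T_c,in)
ṁ_c = 13066 / [4.18 × (51.1 − 22.9)] = 110.84 kg/min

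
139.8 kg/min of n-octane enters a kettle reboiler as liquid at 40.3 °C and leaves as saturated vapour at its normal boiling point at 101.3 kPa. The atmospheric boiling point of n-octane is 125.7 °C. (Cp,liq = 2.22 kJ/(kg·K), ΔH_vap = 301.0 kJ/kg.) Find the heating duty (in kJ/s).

Q = 1140 kJ/s

liquid 40.3→125.7 °C: 189.59 kJ/kg
vaporisation at 125.7 °C: 301 kJ/kg
Δh = 189.59 + 301 = 490.59 kJ/kg
Q = ṁ·Δh = 139.8 kg/min × 490.59 kJ/kg = 68584 kJ/min
|Q| = 1143.1 kW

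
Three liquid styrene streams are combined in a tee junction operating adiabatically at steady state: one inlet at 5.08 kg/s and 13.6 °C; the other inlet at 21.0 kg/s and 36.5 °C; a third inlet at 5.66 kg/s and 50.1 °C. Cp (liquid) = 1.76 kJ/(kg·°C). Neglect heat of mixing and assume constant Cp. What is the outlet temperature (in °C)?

T_out = 35.3 °C

Adiabatic, steady state ⇒ Σ ṁᵢCp,ᵢ(T_out − Tᵢ) = 0
Σ ṁᵢCp,ᵢTᵢ = 5.08×1.76×13.6 + 21.0×1.76×36.5 + 5.66×1.76×50.1 = 1969.7
Σ ṁᵢCp,ᵢ = 5.08×1.76 + 21.0×1.76 + 5.66×1.76 = 55.862
T_out = 1969.7 / 55.862 = 35.26 °C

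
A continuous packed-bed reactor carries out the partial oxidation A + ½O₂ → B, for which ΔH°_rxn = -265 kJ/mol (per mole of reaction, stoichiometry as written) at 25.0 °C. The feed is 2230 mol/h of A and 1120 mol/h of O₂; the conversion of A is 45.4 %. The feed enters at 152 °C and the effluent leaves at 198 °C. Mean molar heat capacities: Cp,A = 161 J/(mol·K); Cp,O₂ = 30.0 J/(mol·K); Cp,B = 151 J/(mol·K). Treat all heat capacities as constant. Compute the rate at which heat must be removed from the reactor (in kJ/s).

Q_out = 70.7 kJ/s

Extent of reaction ξ = 0.454 × 2230 = 1012.4 mol/h
Reaction term: ξ·ΔH°_rxn = 1012.4 × -265 = -268290 kJ/h
Sensible, feed 152→25 °C: -49864 kJ/h
Outlet flows (mol/h): A 1217.6, O₂ 613.79, B 1012.4
Sensible, products 25→198 °C: 63546 kJ/h
Q = ΔH = -254610 kJ/h = -70.725 kW
Heat removed = 70.725 kJ/s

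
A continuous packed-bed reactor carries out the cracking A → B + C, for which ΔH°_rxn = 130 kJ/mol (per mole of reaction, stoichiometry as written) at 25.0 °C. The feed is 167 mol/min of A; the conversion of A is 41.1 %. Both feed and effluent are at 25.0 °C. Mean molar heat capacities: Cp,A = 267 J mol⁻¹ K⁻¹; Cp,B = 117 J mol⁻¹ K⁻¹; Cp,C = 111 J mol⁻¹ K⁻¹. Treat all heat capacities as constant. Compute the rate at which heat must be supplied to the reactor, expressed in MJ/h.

Extent of reaction ξ = 0.411 × 167 = 68.637 mol/min
Reaction term: ξ·ΔH°_rxn = 68.637 × 130 = 8922.8 kJ/min
Q = ΔH = 8922.8 kJ/min = 148.71 kW
Heat supplied = 535.37 MJ/h

Q_in = 535 MJ/h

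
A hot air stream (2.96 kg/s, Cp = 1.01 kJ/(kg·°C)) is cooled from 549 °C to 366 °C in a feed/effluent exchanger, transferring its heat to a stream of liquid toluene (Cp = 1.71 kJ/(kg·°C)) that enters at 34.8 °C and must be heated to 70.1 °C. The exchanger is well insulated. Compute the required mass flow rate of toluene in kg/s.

ṁ_c = 9.06 kg/s

Heat released by hot stream: Q = 2.96 × 1.01 × (549 − 366) = 547.1 kJ/s
Energy balance on cold side (adiabatic exchanger): Q = ṁ_c·Cp_c·(T_c,out − T_c,in)
ṁ_c = 547.1 / [1.71 × (70.1 − 34.8)] = 9.0634 kg/s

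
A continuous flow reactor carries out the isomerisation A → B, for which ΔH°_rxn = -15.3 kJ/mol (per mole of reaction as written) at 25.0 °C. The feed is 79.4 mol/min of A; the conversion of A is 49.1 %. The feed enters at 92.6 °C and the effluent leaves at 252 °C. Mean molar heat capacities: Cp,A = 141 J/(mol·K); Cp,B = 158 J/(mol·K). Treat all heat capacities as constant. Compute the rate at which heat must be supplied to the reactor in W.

Extent of reaction ξ = 0.491 × 79.4 = 38.985 mol/min
Reaction term: ξ·ΔH°_rxn = 38.985 × -15.3 = -596.48 kJ/min
Sensible, feed 92.6→25 °C: -756.81 kJ/min
Outlet flows (mol/min): A 40.415, B 38.985
Sensible, products 25→252 °C: 2691.8 kJ/min
Q = ΔH = 1338.5 kJ/min = 22.309 kW
Heat supplied = 22309 W

Q_in = 22300 W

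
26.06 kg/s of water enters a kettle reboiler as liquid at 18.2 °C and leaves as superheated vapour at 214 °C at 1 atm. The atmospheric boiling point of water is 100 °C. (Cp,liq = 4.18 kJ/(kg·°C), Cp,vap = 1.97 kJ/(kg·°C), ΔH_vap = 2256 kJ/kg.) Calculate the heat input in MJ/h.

Q = 265000 MJ/h

liquid 18.2→100 °C: 341.92 kJ/kg
vaporisation at 100 °C: 2256 kJ/kg
vapour 100→214 °C: 224.58 kJ/kg
Δh = 341.92 + 2256 + 224.58 = 2822.5 kJ/kg
Q = ṁ·Δh = 26.06 kg/s × 2822.5 kJ/kg = 73554 kJ/s
|Q| = 73554 kW = 264800 MJ/h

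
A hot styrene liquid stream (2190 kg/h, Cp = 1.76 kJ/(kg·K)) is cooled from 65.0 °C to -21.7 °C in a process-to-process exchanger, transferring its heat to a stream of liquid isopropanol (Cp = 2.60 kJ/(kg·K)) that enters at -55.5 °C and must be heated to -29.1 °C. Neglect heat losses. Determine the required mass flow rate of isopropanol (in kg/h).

Heat released by hot stream: Q = 2190 × 1.76 × (65.0 − -21.7) = 334180 kJ/h
Energy balance on cold side (adiabatic exchanger): Q = ṁ_c·Cp_c·(T_c,out − T_c,in)
ṁ_c = 334180 / [2.60 × (-29.1 − -55.5)] = 4868.5 kg/h

ṁ_c = 4870 kg/h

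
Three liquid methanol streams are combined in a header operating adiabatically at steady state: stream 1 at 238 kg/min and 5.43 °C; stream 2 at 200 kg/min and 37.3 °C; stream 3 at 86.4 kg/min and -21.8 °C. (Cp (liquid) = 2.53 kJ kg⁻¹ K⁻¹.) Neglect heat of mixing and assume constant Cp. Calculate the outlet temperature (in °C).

Adiabatic, steady state ⇒ Σ ṁᵢCp,ᵢ(T_out − Tᵢ) = 0
T_out = Σ ṁᵢCp,ᵢTᵢ / Σ ṁᵢCp,ᵢ
      = 17378 / 1326.7 = 13.098 °C

T_out = 13.1 °C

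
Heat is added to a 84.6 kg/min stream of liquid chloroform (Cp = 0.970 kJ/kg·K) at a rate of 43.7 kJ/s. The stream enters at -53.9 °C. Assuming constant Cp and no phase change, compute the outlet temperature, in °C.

T_out = -21.9 °C

Q = 43.7 kJ/s = 2622 kJ/min
ΔT = Q/(ṁ·Cp) = 2622/(84.6×0.970) = 31.951 K
T_out = -53.9 + 31.951 = -21.949 °C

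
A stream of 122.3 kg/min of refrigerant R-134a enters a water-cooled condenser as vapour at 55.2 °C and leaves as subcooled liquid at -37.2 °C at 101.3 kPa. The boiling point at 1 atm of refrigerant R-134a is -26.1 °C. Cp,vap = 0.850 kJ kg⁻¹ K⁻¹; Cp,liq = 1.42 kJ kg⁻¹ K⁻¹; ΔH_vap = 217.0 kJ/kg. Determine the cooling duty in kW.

vapour 55.2→-26.1 °C: -69.105 kJ/kg
condensation at -26.1 °C: -217 kJ/kg
liquid -26.1→-37.2 °C: -15.762 kJ/kg
Δh = -69.105 + -217 + -15.762 = -301.87 kJ/kg
Q = ṁ·Δh = 122.3 kg/min × -301.87 kJ/kg = -36918 kJ/min
|Q| = 615.31 kW

Q_c = 615 kW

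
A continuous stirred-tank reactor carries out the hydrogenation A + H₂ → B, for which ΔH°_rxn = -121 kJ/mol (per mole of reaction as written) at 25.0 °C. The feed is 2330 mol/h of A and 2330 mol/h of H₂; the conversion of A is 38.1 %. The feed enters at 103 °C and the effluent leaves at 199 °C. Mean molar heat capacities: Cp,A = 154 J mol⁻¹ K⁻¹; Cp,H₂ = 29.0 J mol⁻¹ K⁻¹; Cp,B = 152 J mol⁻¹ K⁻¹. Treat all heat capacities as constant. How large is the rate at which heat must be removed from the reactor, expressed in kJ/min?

Extent of reaction ξ = 0.381 × 2330 = 887.73 mol/h
Reaction term: ξ·ΔH°_rxn = 887.73 × -121 = -107420 kJ/h
Sensible, feed 103→25 °C: -33258 kJ/h
Outlet flows (mol/h): A 1442.3, H₂ 1442.3, B 887.73
Sensible, products 25→199 °C: 69403 kJ/h
Q = ΔH = -71270 kJ/h = -19.797 kW
Heat removed = 1187.8 kJ/min

Q_out = 1190 kJ/min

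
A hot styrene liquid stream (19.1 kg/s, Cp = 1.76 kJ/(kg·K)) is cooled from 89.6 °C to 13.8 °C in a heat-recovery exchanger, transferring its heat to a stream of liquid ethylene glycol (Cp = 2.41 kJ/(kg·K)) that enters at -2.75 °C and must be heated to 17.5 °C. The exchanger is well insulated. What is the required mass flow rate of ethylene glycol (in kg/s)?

Heat released by hot stream: Q = 19.1 × 1.76 × (89.6 − 13.8) = 2548.1 kJ/s
Energy balance on cold side (adiabatic exchanger): Q = ṁ_c·Cp_c·(T_c,out − T_c,in)
ṁ_c = 2548.1 / [2.41 × (17.5 − -2.75)] = 52.212 kg/s

ṁ_c = 52.2 kg/s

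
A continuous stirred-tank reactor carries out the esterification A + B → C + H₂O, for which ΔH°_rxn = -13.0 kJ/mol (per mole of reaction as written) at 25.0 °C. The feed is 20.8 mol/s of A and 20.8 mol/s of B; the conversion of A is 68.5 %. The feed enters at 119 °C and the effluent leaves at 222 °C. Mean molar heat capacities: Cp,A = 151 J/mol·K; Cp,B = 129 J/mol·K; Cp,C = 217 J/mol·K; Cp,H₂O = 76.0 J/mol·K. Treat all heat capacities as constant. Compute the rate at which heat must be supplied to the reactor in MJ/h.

Q_in = 1620 MJ/h

Extent of reaction ξ = 0.685 × 20.8 = 14.248 mol/s
Reaction term: ξ·ΔH°_rxn = 14.248 × -13.0 = -185.22 kJ/s
Sensible, feed 119→25 °C: -547.46 kJ/s
Outlet flows (mol/s): A 6.552, B 6.552, C 14.248, H₂O 14.248
Sensible, products 25→222 °C: 1183.8 kJ/s
Q = ΔH = 451.14 kJ/s = 451.14 kW
Heat supplied = 1624.1 MJ/h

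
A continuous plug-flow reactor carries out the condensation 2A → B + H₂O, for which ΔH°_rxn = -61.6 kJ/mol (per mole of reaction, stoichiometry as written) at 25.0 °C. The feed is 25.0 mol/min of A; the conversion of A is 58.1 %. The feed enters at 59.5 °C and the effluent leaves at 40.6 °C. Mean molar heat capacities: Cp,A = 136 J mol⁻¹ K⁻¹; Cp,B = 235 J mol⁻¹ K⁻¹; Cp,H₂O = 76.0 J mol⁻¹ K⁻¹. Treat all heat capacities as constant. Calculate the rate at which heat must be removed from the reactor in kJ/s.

Extent of reaction ξ = 0.581 × 25.0 / 2 = 7.2625 mol/min
Reaction term: ξ·ΔH°_rxn = 7.2625 × -61.6 = -447.37 kJ/min
Sensible, feed 59.5→25 °C: -117.3 kJ/min
Outlet flows (mol/min): A 10.475, B 7.2625, H₂O 7.2625
Sensible, products 25→40.6 °C: 57.459 kJ/min
Q = ΔH = -507.21 kJ/min = -8.4535 kW
Heat removed = 8.4535 kJ/s

Q_out = 8.45 kJ/s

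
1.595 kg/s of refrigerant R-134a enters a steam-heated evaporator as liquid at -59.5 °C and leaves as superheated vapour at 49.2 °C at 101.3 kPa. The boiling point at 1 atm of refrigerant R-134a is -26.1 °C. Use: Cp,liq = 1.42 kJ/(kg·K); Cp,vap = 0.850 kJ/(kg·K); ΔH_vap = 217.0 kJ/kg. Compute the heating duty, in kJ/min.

liquid -59.5→-26.1 °C: 47.428 kJ/kg
vaporisation at -26.1 °C: 217 kJ/kg
vapour -26.1→49.2 °C: 64.005 kJ/kg
Δh = 47.428 + 217 + 64.005 = 328.43 kJ/kg
Q = ṁ·Δh = 1.595 kg/s × 328.43 kJ/kg = 523.85 kJ/s
|Q| = 523.85 kW = 31431 kJ/min

Q = 31400 kJ/min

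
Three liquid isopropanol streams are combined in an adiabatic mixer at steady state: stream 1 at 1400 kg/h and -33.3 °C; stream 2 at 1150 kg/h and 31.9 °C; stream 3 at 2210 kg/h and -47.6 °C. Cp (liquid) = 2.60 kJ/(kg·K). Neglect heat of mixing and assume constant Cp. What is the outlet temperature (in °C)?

No heat crosses the boundary, so H_out = H_in.
Σ ṁᵢCp,ᵢTᵢ = 1400×2.60×-33.3 + 1150×2.60×31.9 + 2210×2.60×-47.6 = -299340
Σ ṁᵢCp,ᵢ = 1400×2.60 + 1150×2.60 + 2210×2.60 = 12376
T_out = -299340 / 12376 = -24.187 °C

T_out = -24.2 °C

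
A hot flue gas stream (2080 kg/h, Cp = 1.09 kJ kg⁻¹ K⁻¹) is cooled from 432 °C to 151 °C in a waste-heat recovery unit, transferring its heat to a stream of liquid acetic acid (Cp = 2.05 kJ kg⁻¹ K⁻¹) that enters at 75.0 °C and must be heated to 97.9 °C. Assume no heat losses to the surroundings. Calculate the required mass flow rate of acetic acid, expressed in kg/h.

Heat released by hot stream: Q = 2080 × 1.09 × (432 − 151) = 637080 kJ/h
Energy balance on cold side (adiabatic exchanger): Q = ṁ_c·Cp_c·(T_c,out − T_c,in)
ṁ_c = 637080 / [2.05 × (97.9 − 75.0)] = 13571 kg/h

ṁ_c = 13600 kg/h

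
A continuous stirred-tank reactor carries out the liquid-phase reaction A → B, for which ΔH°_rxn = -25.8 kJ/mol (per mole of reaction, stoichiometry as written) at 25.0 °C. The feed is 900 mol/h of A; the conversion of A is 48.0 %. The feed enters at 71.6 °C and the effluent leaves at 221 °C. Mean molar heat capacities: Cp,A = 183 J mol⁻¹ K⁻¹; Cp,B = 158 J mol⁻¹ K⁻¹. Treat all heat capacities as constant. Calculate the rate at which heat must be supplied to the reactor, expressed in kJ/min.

Extent of reaction ξ = 0.480 × 900 = 432 mol/h
Reaction term: ξ·ΔH°_rxn = 432 × -25.8 = -11146 kJ/h
Sensible, feed 71.6→25 °C: -7675 kJ/h
Outlet flows (mol/h): A 468, B 432
Sensible, products 25→221 °C: 30164 kJ/h
Q = ΔH = 11344 kJ/h = 3.1511 kW
Heat supplied = 189.06 kJ/min

Q_in = 189 kJ/min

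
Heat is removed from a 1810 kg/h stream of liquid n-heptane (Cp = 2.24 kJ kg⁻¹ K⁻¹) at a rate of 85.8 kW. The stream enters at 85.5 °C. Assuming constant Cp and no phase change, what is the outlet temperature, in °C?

T_out = 9.32 °C

Q = 85.8 kW = 308880 kJ/h
ΔT = Q/(ṁ·Cp) = 308880/(1810×2.24) = 76.184 K
T_out = 85.5 − 76.184 = 9.3161 °C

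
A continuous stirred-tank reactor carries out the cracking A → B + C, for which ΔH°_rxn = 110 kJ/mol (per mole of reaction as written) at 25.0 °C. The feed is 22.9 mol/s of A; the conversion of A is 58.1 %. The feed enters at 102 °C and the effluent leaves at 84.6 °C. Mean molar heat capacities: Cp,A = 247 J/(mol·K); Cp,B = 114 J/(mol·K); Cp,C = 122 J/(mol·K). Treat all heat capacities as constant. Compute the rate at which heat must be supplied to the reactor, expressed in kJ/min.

Extent of reaction ξ = 0.581 × 22.9 = 13.305 mol/s
Reaction term: ξ·ΔH°_rxn = 13.305 × 110 = 1463.5 kJ/s
Sensible, feed 102→25 °C: -435.54 kJ/s
Outlet flows (mol/s): A 9.5951, B 13.305, C 13.305
Sensible, products 25→84.6 °C: 328.39 kJ/s
Q = ΔH = 1356.4 kJ/s = 1356.4 kW
Heat supplied = 81384 kJ/min

Q_in = 81400 kJ/min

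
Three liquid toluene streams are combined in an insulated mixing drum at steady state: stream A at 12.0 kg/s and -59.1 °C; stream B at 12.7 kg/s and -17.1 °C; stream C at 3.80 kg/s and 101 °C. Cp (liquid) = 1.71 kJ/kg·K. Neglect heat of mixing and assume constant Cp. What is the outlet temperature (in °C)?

T_out = -19.0 °C

Adiabatic, steady state ⇒ Σ ṁᵢCp,ᵢ(T_out − Tᵢ) = 0
T_out = Σ ṁᵢCp,ᵢTᵢ / Σ ṁᵢCp,ᵢ
      = -927.79 / 48.735 = -19.038 °C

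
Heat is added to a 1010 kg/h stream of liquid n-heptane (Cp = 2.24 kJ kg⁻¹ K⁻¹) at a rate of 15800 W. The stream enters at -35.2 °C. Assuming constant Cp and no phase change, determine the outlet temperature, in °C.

Q = 15800 W = 56880 kJ/h
ΔT = Q/(ṁ·Cp) = 56880/(1010×2.24) = 25.141 K
T_out = -35.2 + 25.141 = -10.059 °C

T_out = -10.1 °C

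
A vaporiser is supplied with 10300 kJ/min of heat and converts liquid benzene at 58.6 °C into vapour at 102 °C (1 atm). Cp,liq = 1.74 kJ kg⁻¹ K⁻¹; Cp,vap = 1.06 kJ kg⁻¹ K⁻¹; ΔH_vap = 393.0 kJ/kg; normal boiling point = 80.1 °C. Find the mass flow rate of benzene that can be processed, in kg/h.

ṁ = 1360 kg/h

Δh = 1.74×(80.1−58.6) + 393.0 + 1.06×(102−80.1) = 453.62 kJ/kg
Q = 10300 kJ/min = 171.67 kJ/s = 618000 kJ/h
ṁ = Q/Δh = 618000 / 453.62 = 1362.4 kg/h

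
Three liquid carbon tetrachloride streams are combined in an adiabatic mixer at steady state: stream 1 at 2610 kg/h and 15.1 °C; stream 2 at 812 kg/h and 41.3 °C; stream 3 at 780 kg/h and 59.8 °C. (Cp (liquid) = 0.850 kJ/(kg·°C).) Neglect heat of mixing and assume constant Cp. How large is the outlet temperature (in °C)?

T_out = 28.5 °C

Adiabatic, steady state ⇒ Σ ṁᵢCp,ᵢ(T_out − Tᵢ) = 0
Σ ṁᵢCp,ᵢTᵢ = 2610×0.850×15.1 + 812×0.850×41.3 + 780×0.850×59.8 = 101650
Σ ṁᵢCp,ᵢ = 2610×0.850 + 812×0.850 + 780×0.850 = 3571.7
T_out = 101650 / 3571.7 = 28.46 °C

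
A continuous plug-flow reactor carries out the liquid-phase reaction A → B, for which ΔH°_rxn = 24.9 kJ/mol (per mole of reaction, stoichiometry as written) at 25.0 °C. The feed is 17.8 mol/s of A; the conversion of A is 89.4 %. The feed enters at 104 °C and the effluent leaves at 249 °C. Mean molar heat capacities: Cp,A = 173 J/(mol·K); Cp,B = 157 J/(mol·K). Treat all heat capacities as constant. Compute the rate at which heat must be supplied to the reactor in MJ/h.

Q_in = 2830 MJ/h

Extent of reaction ξ = 0.894 × 17.8 = 15.913 mol/s
Reaction term: ξ·ΔH°_rxn = 15.913 × 24.9 = 396.24 kJ/s
Sensible, feed 104→25 °C: -243.27 kJ/s
Outlet flows (mol/s): A 1.8868, B 15.913
Sensible, products 25→249 °C: 632.75 kJ/s
Q = ΔH = 785.72 kJ/s = 785.72 kW
Heat supplied = 2828.6 MJ/h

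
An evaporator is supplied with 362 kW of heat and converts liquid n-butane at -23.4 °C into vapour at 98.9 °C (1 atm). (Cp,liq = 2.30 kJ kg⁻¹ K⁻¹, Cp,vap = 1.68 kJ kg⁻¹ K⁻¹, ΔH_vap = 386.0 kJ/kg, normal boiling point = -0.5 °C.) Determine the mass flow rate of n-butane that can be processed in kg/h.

Δh = 2.30×(-0.5−-23.4) + 386.0 + 1.68×(98.9−-0.5) = 605.66 kJ/kg
Q = 362 kW = 362 kJ/s = 1.3032e+06 kJ/h
ṁ = Q/Δh = 1.3032e+06 / 605.66 = 2151.7 kg/h

ṁ = 2150 kg/h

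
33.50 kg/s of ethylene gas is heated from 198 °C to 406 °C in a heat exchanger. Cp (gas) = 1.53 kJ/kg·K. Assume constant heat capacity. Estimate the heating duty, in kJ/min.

Q = 640000 kJ/min

Q = ṁ·Cp·ΔT = 33.50 × 1.53 × (406 − 198) = 10661 kJ/s
Heating duty = 639660 kJ/min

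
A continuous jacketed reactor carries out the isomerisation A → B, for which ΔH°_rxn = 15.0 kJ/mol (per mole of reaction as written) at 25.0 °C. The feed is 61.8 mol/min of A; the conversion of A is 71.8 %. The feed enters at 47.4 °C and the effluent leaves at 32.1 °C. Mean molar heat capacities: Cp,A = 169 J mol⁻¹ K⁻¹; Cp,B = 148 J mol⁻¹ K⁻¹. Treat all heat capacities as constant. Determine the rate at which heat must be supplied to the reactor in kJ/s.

Q_in = 8.32 kJ/s

Extent of reaction ξ = 0.718 × 61.8 = 44.372 mol/min
Reaction term: ξ·ΔH°_rxn = 44.372 × 15.0 = 665.59 kJ/min
Sensible, feed 47.4→25 °C: -233.95 kJ/min
Outlet flows (mol/min): A 17.428, B 44.372
Sensible, products 25→32.1 °C: 67.538 kJ/min
Q = ΔH = 499.17 kJ/min = 8.3196 kW
Heat supplied = 8.3196 kJ/s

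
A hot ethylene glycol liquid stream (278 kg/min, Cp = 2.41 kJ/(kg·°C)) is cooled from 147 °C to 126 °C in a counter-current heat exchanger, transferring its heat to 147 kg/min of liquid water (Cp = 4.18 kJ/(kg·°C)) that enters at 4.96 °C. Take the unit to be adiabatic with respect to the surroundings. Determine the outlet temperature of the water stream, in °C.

Heat released by hot stream: Q = 278 × 2.41 × (147 − 126) = 14070 kJ/min
Energy balance on cold side (adiabatic exchanger): Q = ṁ_c·Cp_c·(T_c,out − T_c,in)
T_c,out = 4.96 + 14070/(147 × 4.18) = 27.857 °C

T_c,out = 27.9 °C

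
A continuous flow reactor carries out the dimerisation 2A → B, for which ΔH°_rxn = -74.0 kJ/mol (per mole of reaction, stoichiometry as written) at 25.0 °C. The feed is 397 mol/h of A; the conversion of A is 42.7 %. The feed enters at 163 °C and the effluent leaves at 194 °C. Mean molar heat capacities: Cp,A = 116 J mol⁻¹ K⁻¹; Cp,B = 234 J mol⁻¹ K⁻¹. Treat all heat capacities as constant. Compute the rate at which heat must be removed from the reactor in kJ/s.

Q_out = 1.34 kJ/s

Extent of reaction ξ = 0.427 × 397 / 2 = 84.76 mol/h
Reaction term: ξ·ΔH°_rxn = 84.76 × -74.0 = -6272.2 kJ/h
Sensible, feed 163→25 °C: -6355.2 kJ/h
Outlet flows (mol/h): A 227.48, B 84.76
Sensible, products 25→194 °C: 7811.4 kJ/h
Q = ΔH = -4815.9 kJ/h = -1.3378 kW
Heat removed = 1.3378 kJ/s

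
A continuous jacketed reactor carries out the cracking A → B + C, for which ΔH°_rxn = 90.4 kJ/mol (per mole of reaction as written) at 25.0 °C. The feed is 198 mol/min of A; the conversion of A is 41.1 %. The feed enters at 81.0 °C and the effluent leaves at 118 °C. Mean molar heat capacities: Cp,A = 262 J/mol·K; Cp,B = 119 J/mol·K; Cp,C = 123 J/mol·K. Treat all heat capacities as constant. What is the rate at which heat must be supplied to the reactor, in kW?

Extent of reaction ξ = 0.411 × 198 = 81.378 mol/min
Reaction term: ξ·ΔH°_rxn = 81.378 × 90.4 = 7356.6 kJ/min
Sensible, feed 81.0→25 °C: -2905.1 kJ/min
Outlet flows (mol/min): A 116.62, B 81.378, C 81.378
Sensible, products 25→118 °C: 4673.1 kJ/min
Q = ΔH = 9124.6 kJ/min = 152.08 kW
Heat supplied = 152.08 kW

Q_in = 152 kW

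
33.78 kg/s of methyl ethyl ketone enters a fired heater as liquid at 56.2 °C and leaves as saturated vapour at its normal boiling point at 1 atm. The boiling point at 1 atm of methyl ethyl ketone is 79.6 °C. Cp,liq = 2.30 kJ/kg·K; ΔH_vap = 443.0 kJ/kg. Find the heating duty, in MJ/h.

liquid 56.2→79.6 °C: 53.82 kJ/kg
vaporisation at 79.6 °C: 443 kJ/kg
Δh = 53.82 + 443 = 496.82 kJ/kg
Q = ṁ·Δh = 33.78 kg/s × 496.82 kJ/kg = 16783 kJ/s
|Q| = 16783 kW = 60417 MJ/h

Q = 60400 MJ/h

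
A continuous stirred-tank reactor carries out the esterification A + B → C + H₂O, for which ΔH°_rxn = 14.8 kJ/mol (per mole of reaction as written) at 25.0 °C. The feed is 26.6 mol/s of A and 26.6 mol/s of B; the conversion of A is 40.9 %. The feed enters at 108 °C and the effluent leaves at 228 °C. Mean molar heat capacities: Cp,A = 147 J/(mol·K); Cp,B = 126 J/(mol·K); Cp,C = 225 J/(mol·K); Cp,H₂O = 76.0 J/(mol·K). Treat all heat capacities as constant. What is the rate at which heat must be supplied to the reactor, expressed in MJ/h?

Extent of reaction ξ = 0.409 × 26.6 = 10.879 mol/s
Reaction term: ξ·ΔH°_rxn = 10.879 × 14.8 = 161.02 kJ/s
Sensible, feed 108→25 °C: -602.73 kJ/s
Outlet flows (mol/s): A 15.721, B 15.721, C 10.879, H₂O 10.879
Sensible, products 25→228 °C: 1536 kJ/s
Q = ΔH = 1094.3 kJ/s = 1094.3 kW
Heat supplied = 3939.4 MJ/h

Q_in = 3940 MJ/h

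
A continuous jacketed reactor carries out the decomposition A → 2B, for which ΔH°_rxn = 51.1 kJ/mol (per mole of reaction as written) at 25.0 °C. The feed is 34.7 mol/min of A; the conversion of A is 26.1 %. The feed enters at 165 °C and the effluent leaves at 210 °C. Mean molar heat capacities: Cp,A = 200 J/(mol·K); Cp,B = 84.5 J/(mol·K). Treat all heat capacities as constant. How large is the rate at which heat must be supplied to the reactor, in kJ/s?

Q_in = 12.1 kJ/s

Extent of reaction ξ = 0.261 × 34.7 = 9.0567 mol/min
Reaction term: ξ·ΔH°_rxn = 9.0567 × 51.1 = 462.8 kJ/min
Sensible, feed 165→25 °C: -971.6 kJ/min
Outlet flows (mol/min): A 25.643, B 18.113
Sensible, products 25→210 °C: 1232 kJ/min
Q = ΔH = 723.16 kJ/min = 12.053 kW
Heat supplied = 12.053 kJ/s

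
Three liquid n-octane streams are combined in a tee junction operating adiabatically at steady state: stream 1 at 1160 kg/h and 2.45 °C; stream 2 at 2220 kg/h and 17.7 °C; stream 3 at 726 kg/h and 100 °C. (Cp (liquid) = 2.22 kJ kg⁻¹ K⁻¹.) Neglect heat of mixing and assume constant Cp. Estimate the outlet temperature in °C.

No heat crosses the boundary, so H_out = H_in.
Σ ṁᵢCp,ᵢTᵢ = 1160×2.22×2.45 + 2220×2.22×17.7 + 726×2.22×100 = 254710
Σ ṁᵢCp,ᵢ = 1160×2.22 + 2220×2.22 + 726×2.22 = 9115.3
T_out = 254710 / 9115.3 = 27.943 °C

T_out = 27.9 °C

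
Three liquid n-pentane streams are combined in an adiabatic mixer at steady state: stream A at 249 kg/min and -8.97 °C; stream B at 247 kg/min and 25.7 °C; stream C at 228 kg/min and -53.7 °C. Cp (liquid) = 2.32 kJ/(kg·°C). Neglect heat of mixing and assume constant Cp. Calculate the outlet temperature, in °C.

Energy balance with Q = 0: Σ ṁᵢCp,ᵢ(T_out − Tᵢ) = 0
T_out = Σ ṁᵢCp,ᵢTᵢ / Σ ṁᵢCp,ᵢ
      = -18860 / 1679.7 = -11.228 °C

T_out = -11.2 °C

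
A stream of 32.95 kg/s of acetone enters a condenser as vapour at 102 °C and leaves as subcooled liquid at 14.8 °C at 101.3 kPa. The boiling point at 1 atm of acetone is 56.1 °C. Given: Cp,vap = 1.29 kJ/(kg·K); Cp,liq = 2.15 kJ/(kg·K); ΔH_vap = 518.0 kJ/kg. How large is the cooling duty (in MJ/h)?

Q_c = 79000 MJ/h

vapour 102→56.1 °C: -59.211 kJ/kg
condensation at 56.1 °C: -518 kJ/kg
liquid 56.1→14.8 °C: -88.795 kJ/kg
Δh = -59.211 + -518 + -88.795 = -666.01 kJ/kg
Q = ṁ·Δh = 32.95 kg/s × -666.01 kJ/kg = -21945 kJ/s
|Q| = 21945 kW = 79002 MJ/h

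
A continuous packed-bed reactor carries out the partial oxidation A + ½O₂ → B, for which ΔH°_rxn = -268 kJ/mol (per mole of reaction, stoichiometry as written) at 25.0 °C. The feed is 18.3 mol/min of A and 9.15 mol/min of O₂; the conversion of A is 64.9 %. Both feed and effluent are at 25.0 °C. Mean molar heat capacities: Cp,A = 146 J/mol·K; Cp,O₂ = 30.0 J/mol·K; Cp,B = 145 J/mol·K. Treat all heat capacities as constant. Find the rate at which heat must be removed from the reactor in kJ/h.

Extent of reaction ξ = 0.649 × 18.3 = 11.877 mol/min
Reaction term: ξ·ΔH°_rxn = 11.877 × -268 = -3183 kJ/min
Q = ΔH = -3183 kJ/min = -53.049 kW
Heat removed = 190980 kJ/h

Q_out = 191000 kJ/h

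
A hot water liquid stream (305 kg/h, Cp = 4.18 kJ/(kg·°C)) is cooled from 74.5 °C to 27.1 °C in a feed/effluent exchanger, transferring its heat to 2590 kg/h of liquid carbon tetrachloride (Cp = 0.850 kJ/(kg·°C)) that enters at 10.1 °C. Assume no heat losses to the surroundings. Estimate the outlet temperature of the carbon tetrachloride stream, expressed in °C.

T_c,out = 37.5 °C

Heat released by hot stream: Q = 305 × 4.18 × (74.5 − 27.1) = 60430 kJ/h
Energy balance on cold side (adiabatic exchanger): Q = ṁ_c·Cp_c·(T_c,out − T_c,in)
T_c,out = 10.1 + 60430/(2590 × 0.850) = 37.55 °C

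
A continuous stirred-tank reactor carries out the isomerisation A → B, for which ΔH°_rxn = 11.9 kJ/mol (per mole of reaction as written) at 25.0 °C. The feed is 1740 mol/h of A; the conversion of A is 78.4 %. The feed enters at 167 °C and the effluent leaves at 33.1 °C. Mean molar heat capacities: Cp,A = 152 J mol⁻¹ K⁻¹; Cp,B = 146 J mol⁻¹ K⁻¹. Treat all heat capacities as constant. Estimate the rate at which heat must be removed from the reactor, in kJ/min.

Extent of reaction ξ = 0.784 × 1740 = 1364.2 mol/h
Reaction term: ξ·ΔH°_rxn = 1364.2 × 11.9 = 16234 kJ/h
Sensible, feed 167→25 °C: -37556 kJ/h
Outlet flows (mol/h): A 375.84, B 1364.2
Sensible, products 25→33.1 °C: 2076 kJ/h
Q = ΔH = -19247 kJ/h = -5.3463 kW
Heat removed = 320.78 kJ/min

Q_out = 321 kJ/min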